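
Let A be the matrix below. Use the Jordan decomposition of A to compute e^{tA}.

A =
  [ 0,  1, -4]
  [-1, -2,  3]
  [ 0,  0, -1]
e^{tA} =
  [t*exp(-t) + exp(-t), t*exp(-t), -t^2*exp(-t)/2 - 4*t*exp(-t)]
  [-t*exp(-t), -t*exp(-t) + exp(-t), t^2*exp(-t)/2 + 3*t*exp(-t)]
  [0, 0, exp(-t)]

Strategy: write A = P · J · P⁻¹ where J is a Jordan canonical form, so e^{tA} = P · e^{tJ} · P⁻¹, and e^{tJ} can be computed block-by-block.

A has Jordan form
J =
  [-1,  1,  0]
  [ 0, -1,  1]
  [ 0,  0, -1]
(up to reordering of blocks).

Per-block formulas:
  For a 3×3 Jordan block J_3(-1): exp(t · J_3(-1)) = e^(-1t)·(I + t·N + (t^2/2)·N^2), where N is the 3×3 nilpotent shift.

After assembling e^{tJ} and conjugating by P, we get:

e^{tA} =
  [t*exp(-t) + exp(-t), t*exp(-t), -t^2*exp(-t)/2 - 4*t*exp(-t)]
  [-t*exp(-t), -t*exp(-t) + exp(-t), t^2*exp(-t)/2 + 3*t*exp(-t)]
  [0, 0, exp(-t)]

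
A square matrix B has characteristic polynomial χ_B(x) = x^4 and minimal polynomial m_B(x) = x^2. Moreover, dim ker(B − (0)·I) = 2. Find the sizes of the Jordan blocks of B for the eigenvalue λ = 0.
Block sizes for λ = 0: [2, 2]

Step 1 — from the characteristic polynomial, algebraic multiplicity of λ = 0 is 4. From dim ker(B − (0)·I) = 2, there are exactly 2 Jordan blocks for λ = 0.
Step 2 — from the minimal polynomial, the factor (x − 0)^2 tells us the largest block for λ = 0 has size 2.
Step 3 — with total size 4, 2 blocks, and largest block 2, the block sizes (in nonincreasing order) are [2, 2].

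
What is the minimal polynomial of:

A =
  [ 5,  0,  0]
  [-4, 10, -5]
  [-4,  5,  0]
x^2 - 10*x + 25

The characteristic polynomial is χ_A(x) = (x - 5)^3, so the eigenvalues are known. The minimal polynomial is
  m_A(x) = Π_λ (x − λ)^{k_λ}
where k_λ is the size of the *largest* Jordan block for λ (equivalently, the smallest k with (A − λI)^k v = 0 for every generalised eigenvector v of λ).

  λ = 5: largest Jordan block has size 2, contributing (x − 5)^2

So m_A(x) = (x - 5)^2 = x^2 - 10*x + 25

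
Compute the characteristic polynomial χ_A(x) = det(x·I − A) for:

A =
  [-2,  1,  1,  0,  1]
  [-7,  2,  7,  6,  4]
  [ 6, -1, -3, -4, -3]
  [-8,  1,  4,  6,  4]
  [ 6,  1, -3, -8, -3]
x^5

Expanding det(x·I − A) (e.g. by cofactor expansion or by noting that A is similar to its Jordan form J, which has the same characteristic polynomial as A) gives
  χ_A(x) = x^5
which factors as x^5. The eigenvalues (with algebraic multiplicities) are λ = 0 with multiplicity 5.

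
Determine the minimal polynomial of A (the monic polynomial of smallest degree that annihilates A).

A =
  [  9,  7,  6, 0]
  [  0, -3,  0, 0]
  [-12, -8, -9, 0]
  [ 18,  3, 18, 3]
x^3 + 3*x^2 - 9*x - 27

The characteristic polynomial is χ_A(x) = (x - 3)^2*(x + 3)^2, so the eigenvalues are known. The minimal polynomial is
  m_A(x) = Π_λ (x − λ)^{k_λ}
where k_λ is the size of the *largest* Jordan block for λ (equivalently, the smallest k with (A − λI)^k v = 0 for every generalised eigenvector v of λ).

  λ = -3: largest Jordan block has size 2, contributing (x + 3)^2
  λ = 3: largest Jordan block has size 1, contributing (x − 3)

So m_A(x) = (x - 3)*(x + 3)^2 = x^3 + 3*x^2 - 9*x - 27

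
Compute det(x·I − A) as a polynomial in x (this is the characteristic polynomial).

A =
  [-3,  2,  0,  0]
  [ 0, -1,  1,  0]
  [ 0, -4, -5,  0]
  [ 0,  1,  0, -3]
x^4 + 12*x^3 + 54*x^2 + 108*x + 81

Expanding det(x·I − A) (e.g. by cofactor expansion or by noting that A is similar to its Jordan form J, which has the same characteristic polynomial as A) gives
  χ_A(x) = x^4 + 12*x^3 + 54*x^2 + 108*x + 81
which factors as (x + 3)^4. The eigenvalues (with algebraic multiplicities) are λ = -3 with multiplicity 4.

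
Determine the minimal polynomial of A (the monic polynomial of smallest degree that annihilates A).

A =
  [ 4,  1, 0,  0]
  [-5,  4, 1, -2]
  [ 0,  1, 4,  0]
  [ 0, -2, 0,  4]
x^3 - 12*x^2 + 48*x - 64

The characteristic polynomial is χ_A(x) = (x - 4)^4, so the eigenvalues are known. The minimal polynomial is
  m_A(x) = Π_λ (x − λ)^{k_λ}
where k_λ is the size of the *largest* Jordan block for λ (equivalently, the smallest k with (A − λI)^k v = 0 for every generalised eigenvector v of λ).

  λ = 4: largest Jordan block has size 3, contributing (x − 4)^3

So m_A(x) = (x - 4)^3 = x^3 - 12*x^2 + 48*x - 64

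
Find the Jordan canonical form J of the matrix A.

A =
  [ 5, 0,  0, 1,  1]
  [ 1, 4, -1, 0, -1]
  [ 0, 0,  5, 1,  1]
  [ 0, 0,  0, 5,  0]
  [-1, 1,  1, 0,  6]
J_3(5) ⊕ J_1(5) ⊕ J_1(5)

The characteristic polynomial is
  det(x·I − A) = x^5 - 25*x^4 + 250*x^3 - 1250*x^2 + 3125*x - 3125 = (x - 5)^5

Eigenvalues and multiplicities (the geometric multiplicity of λ is n − rank(A − λI), which equals the number of Jordan blocks for λ):
  λ = 5: algebraic multiplicity = 5, geometric multiplicity = 3

Determining the block sizes for each eigenvalue:
  λ = 5: with am = 5 and gm = 3, the partition is not yet determined (e.g. several partitions of 5 into 3 parts exist). Let N = A − (5)·I. Computing rank(N^1) = 2, rank(N^2) = 1, rank(N^3) = 0; the number of blocks of size ≥ j is rank(N^{j−1}) − rank(N^j), giving [3, 1, 1]. So we have 1 block(s) of size 3, 2 block(s) of size 1 → block sizes [3, 1, 1]

Assembling the blocks gives a Jordan form
J =
  [5, 1, 0, 0, 0]
  [0, 5, 1, 0, 0]
  [0, 0, 5, 0, 0]
  [0, 0, 0, 5, 0]
  [0, 0, 0, 0, 5]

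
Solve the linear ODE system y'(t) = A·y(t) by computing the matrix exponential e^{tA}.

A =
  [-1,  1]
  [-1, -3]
e^{tA} =
  [t*exp(-2*t) + exp(-2*t), t*exp(-2*t)]
  [-t*exp(-2*t), -t*exp(-2*t) + exp(-2*t)]

Strategy: write A = P · J · P⁻¹ where J is a Jordan canonical form, so e^{tA} = P · e^{tJ} · P⁻¹, and e^{tJ} can be computed block-by-block.

A has Jordan form
J =
  [-2,  1]
  [ 0, -2]
(up to reordering of blocks).

Per-block formulas:
  For a 2×2 Jordan block J_2(-2): exp(t · J_2(-2)) = e^(-2t)·(I + t·N), where N is the 2×2 nilpotent shift.

After assembling e^{tJ} and conjugating by P, we get:

e^{tA} =
  [t*exp(-2*t) + exp(-2*t), t*exp(-2*t)]
  [-t*exp(-2*t), -t*exp(-2*t) + exp(-2*t)]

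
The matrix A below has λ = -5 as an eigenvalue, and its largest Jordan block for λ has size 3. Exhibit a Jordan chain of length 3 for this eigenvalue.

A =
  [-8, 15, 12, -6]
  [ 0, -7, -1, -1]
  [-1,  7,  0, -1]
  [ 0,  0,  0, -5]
A Jordan chain for λ = -5 of length 3:
v_1 = (-3, 1, -2, 0)ᵀ
v_2 = (-3, 0, -1, 0)ᵀ
v_3 = (1, 0, 0, 0)ᵀ

Let N = A − (-5)·I. We want v_3 with N^3 v_3 = 0 but N^2 v_3 ≠ 0; then v_{j-1} := N · v_j for j = 3, …, 2.

Pick v_3 = (1, 0, 0, 0)ᵀ.
Then v_2 = N · v_3 = (-3, 0, -1, 0)ᵀ.
Then v_1 = N · v_2 = (-3, 1, -2, 0)ᵀ.

Sanity check: (A − (-5)·I) v_1 = (0, 0, 0, 0)ᵀ = 0. ✓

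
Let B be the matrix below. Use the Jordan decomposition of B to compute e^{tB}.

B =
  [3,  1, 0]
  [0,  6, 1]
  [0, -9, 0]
e^{tB} =
  [exp(3*t), 3*t^2*exp(3*t)/2 + t*exp(3*t), t^2*exp(3*t)/2]
  [0, 3*t*exp(3*t) + exp(3*t), t*exp(3*t)]
  [0, -9*t*exp(3*t), -3*t*exp(3*t) + exp(3*t)]

Strategy: write B = P · J · P⁻¹ where J is a Jordan canonical form, so e^{tB} = P · e^{tJ} · P⁻¹, and e^{tJ} can be computed block-by-block.

B has Jordan form
J =
  [3, 1, 0]
  [0, 3, 1]
  [0, 0, 3]
(up to reordering of blocks).

Per-block formulas:
  For a 3×3 Jordan block J_3(3): exp(t · J_3(3)) = e^(3t)·(I + t·N + (t^2/2)·N^2), where N is the 3×3 nilpotent shift.

After assembling e^{tJ} and conjugating by P, we get:

e^{tB} =
  [exp(3*t), 3*t^2*exp(3*t)/2 + t*exp(3*t), t^2*exp(3*t)/2]
  [0, 3*t*exp(3*t) + exp(3*t), t*exp(3*t)]
  [0, -9*t*exp(3*t), -3*t*exp(3*t) + exp(3*t)]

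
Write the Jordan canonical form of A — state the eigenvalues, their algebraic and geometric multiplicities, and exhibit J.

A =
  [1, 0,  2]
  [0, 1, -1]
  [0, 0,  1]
J_2(1) ⊕ J_1(1)

The characteristic polynomial is
  det(x·I − A) = x^3 - 3*x^2 + 3*x - 1 = (x - 1)^3

Eigenvalues and multiplicities (the geometric multiplicity of λ is n − rank(A − λI), which equals the number of Jordan blocks for λ):
  λ = 1: algebraic multiplicity = 3, geometric multiplicity = 2

Determining the block sizes for each eigenvalue:
  λ = 1: 2 blocks summing to 3 forces exactly one block of size 2 and the rest size 1 → block sizes [2, 1]

Assembling the blocks gives a Jordan form
J =
  [1, 1, 0]
  [0, 1, 0]
  [0, 0, 1]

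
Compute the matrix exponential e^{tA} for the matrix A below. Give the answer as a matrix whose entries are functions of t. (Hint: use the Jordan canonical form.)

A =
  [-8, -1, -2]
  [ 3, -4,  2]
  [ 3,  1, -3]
e^{tA} =
  [-3*t*exp(-5*t) + exp(-5*t), -t*exp(-5*t), -2*t*exp(-5*t)]
  [3*t*exp(-5*t), t*exp(-5*t) + exp(-5*t), 2*t*exp(-5*t)]
  [3*t*exp(-5*t), t*exp(-5*t), 2*t*exp(-5*t) + exp(-5*t)]

Strategy: write A = P · J · P⁻¹ where J is a Jordan canonical form, so e^{tA} = P · e^{tJ} · P⁻¹, and e^{tJ} can be computed block-by-block.

A has Jordan form
J =
  [-5,  1,  0]
  [ 0, -5,  0]
  [ 0,  0, -5]
(up to reordering of blocks).

Per-block formulas:
  For a 1×1 block at λ = -5: exp(t · [-5]) = [e^(-5t)].
  For a 2×2 Jordan block J_2(-5): exp(t · J_2(-5)) = e^(-5t)·(I + t·N), where N is the 2×2 nilpotent shift.

After assembling e^{tJ} and conjugating by P, we get:

e^{tA} =
  [-3*t*exp(-5*t) + exp(-5*t), -t*exp(-5*t), -2*t*exp(-5*t)]
  [3*t*exp(-5*t), t*exp(-5*t) + exp(-5*t), 2*t*exp(-5*t)]
  [3*t*exp(-5*t), t*exp(-5*t), 2*t*exp(-5*t) + exp(-5*t)]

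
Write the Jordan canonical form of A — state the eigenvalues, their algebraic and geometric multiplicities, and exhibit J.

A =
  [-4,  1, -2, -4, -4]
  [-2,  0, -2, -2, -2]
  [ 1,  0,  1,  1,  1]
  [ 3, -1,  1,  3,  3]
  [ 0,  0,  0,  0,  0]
J_2(0) ⊕ J_2(0) ⊕ J_1(0)

The characteristic polynomial is
  det(x·I − A) = x^5

Eigenvalues and multiplicities (the geometric multiplicity of λ is n − rank(A − λI), which equals the number of Jordan blocks for λ):
  λ = 0: algebraic multiplicity = 5, geometric multiplicity = 3

Determining the block sizes for each eigenvalue:
  λ = 0: with am = 5 and gm = 3, the partition is not yet determined (e.g. several partitions of 5 into 3 parts exist). Let N = A − (0)·I. Computing rank(N^1) = 2, rank(N^2) = 0; the number of blocks of size ≥ j is rank(N^{j−1}) − rank(N^j), giving [3, 2]. So we have 2 block(s) of size 2, 1 block(s) of size 1 → block sizes [2, 2, 1]

Assembling the blocks gives a Jordan form
J =
  [0, 1, 0, 0, 0]
  [0, 0, 0, 0, 0]
  [0, 0, 0, 1, 0]
  [0, 0, 0, 0, 0]
  [0, 0, 0, 0, 0]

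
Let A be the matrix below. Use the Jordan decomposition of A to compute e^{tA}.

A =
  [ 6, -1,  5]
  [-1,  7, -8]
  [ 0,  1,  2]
e^{tA} =
  [t^2*exp(5*t) + t*exp(5*t) + exp(5*t), t^2*exp(5*t) - t*exp(5*t), -t^2*exp(5*t) + 5*t*exp(5*t)]
  [-3*t^2*exp(5*t)/2 - t*exp(5*t), -3*t^2*exp(5*t)/2 + 2*t*exp(5*t) + exp(5*t), 3*t^2*exp(5*t)/2 - 8*t*exp(5*t)]
  [-t^2*exp(5*t)/2, -t^2*exp(5*t)/2 + t*exp(5*t), t^2*exp(5*t)/2 - 3*t*exp(5*t) + exp(5*t)]

Strategy: write A = P · J · P⁻¹ where J is a Jordan canonical form, so e^{tA} = P · e^{tJ} · P⁻¹, and e^{tJ} can be computed block-by-block.

A has Jordan form
J =
  [5, 1, 0]
  [0, 5, 1]
  [0, 0, 5]
(up to reordering of blocks).

Per-block formulas:
  For a 3×3 Jordan block J_3(5): exp(t · J_3(5)) = e^(5t)·(I + t·N + (t^2/2)·N^2), where N is the 3×3 nilpotent shift.

After assembling e^{tJ} and conjugating by P, we get:

e^{tA} =
  [t^2*exp(5*t) + t*exp(5*t) + exp(5*t), t^2*exp(5*t) - t*exp(5*t), -t^2*exp(5*t) + 5*t*exp(5*t)]
  [-3*t^2*exp(5*t)/2 - t*exp(5*t), -3*t^2*exp(5*t)/2 + 2*t*exp(5*t) + exp(5*t), 3*t^2*exp(5*t)/2 - 8*t*exp(5*t)]
  [-t^2*exp(5*t)/2, -t^2*exp(5*t)/2 + t*exp(5*t), t^2*exp(5*t)/2 - 3*t*exp(5*t) + exp(5*t)]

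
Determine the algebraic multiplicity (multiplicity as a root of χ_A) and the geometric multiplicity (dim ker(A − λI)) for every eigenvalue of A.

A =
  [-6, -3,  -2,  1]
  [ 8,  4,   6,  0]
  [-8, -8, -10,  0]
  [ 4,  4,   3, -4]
λ = -4: alg = 4, geom = 2

Step 1 — factor the characteristic polynomial to read off the algebraic multiplicities:
  χ_A(x) = (x + 4)^4

Step 2 — compute geometric multiplicities via the rank-nullity identity g(λ) = n − rank(A − λI):
  rank(A − (-4)·I) = 2, so dim ker(A − (-4)·I) = n − 2 = 2

Summary:
  λ = -4: algebraic multiplicity = 4, geometric multiplicity = 2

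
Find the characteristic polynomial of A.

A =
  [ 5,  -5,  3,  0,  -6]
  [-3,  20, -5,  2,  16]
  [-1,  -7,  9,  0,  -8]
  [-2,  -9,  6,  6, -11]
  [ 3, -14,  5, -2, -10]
x^5 - 30*x^4 + 360*x^3 - 2160*x^2 + 6480*x - 7776

Expanding det(x·I − A) (e.g. by cofactor expansion or by noting that A is similar to its Jordan form J, which has the same characteristic polynomial as A) gives
  χ_A(x) = x^5 - 30*x^4 + 360*x^3 - 2160*x^2 + 6480*x - 7776
which factors as (x - 6)^5. The eigenvalues (with algebraic multiplicities) are λ = 6 with multiplicity 5.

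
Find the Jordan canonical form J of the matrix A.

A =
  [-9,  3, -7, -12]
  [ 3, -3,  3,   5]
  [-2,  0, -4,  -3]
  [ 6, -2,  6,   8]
J_2(-2) ⊕ J_2(-2)

The characteristic polynomial is
  det(x·I − A) = x^4 + 8*x^3 + 24*x^2 + 32*x + 16 = (x + 2)^4

Eigenvalues and multiplicities (the geometric multiplicity of λ is n − rank(A − λI), which equals the number of Jordan blocks for λ):
  λ = -2: algebraic multiplicity = 4, geometric multiplicity = 2

Determining the block sizes for each eigenvalue:
  λ = -2: with am = 4 and gm = 2, the partition is not yet determined (e.g. several partitions of 4 into 2 parts exist). Let N = A − (-2)·I. Computing rank(N^1) = 2, rank(N^2) = 0; the number of blocks of size ≥ j is rank(N^{j−1}) − rank(N^j), giving [2, 2]. So we have 2 block(s) of size 2 → block sizes [2, 2]

Assembling the blocks gives a Jordan form
J =
  [-2,  1,  0,  0]
  [ 0, -2,  0,  0]
  [ 0,  0, -2,  1]
  [ 0,  0,  0, -2]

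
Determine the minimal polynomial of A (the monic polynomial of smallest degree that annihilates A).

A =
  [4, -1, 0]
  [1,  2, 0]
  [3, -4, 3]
x^3 - 9*x^2 + 27*x - 27

The characteristic polynomial is χ_A(x) = (x - 3)^3, so the eigenvalues are known. The minimal polynomial is
  m_A(x) = Π_λ (x − λ)^{k_λ}
where k_λ is the size of the *largest* Jordan block for λ (equivalently, the smallest k with (A − λI)^k v = 0 for every generalised eigenvector v of λ).

  λ = 3: largest Jordan block has size 3, contributing (x − 3)^3

So m_A(x) = (x - 3)^3 = x^3 - 9*x^2 + 27*x - 27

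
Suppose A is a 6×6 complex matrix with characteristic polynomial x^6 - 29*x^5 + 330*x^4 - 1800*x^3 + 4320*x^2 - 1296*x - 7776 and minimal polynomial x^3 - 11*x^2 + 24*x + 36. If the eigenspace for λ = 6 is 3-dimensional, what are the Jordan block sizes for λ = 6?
Block sizes for λ = 6: [2, 2, 1]

Step 1 — from the characteristic polynomial, algebraic multiplicity of λ = 6 is 5. From dim ker(A − (6)·I) = 3, there are exactly 3 Jordan blocks for λ = 6.
Step 2 — from the minimal polynomial, the factor (x − 6)^2 tells us the largest block for λ = 6 has size 2.
Step 3 — with total size 5, 3 blocks, and largest block 2, the block sizes (in nonincreasing order) are [2, 2, 1].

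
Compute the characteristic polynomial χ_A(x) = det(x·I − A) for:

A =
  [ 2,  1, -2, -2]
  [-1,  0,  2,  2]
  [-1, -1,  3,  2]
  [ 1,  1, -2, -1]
x^4 - 4*x^3 + 6*x^2 - 4*x + 1

Expanding det(x·I − A) (e.g. by cofactor expansion or by noting that A is similar to its Jordan form J, which has the same characteristic polynomial as A) gives
  χ_A(x) = x^4 - 4*x^3 + 6*x^2 - 4*x + 1
which factors as (x - 1)^4. The eigenvalues (with algebraic multiplicities) are λ = 1 with multiplicity 4.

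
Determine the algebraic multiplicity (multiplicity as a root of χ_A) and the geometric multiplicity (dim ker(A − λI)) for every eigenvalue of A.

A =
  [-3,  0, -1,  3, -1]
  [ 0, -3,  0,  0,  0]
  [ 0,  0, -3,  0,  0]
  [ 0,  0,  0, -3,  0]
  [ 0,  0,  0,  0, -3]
λ = -3: alg = 5, geom = 4

Step 1 — factor the characteristic polynomial to read off the algebraic multiplicities:
  χ_A(x) = (x + 3)^5

Step 2 — compute geometric multiplicities via the rank-nullity identity g(λ) = n − rank(A − λI):
  rank(A − (-3)·I) = 1, so dim ker(A − (-3)·I) = n − 1 = 4

Summary:
  λ = -3: algebraic multiplicity = 5, geometric multiplicity = 4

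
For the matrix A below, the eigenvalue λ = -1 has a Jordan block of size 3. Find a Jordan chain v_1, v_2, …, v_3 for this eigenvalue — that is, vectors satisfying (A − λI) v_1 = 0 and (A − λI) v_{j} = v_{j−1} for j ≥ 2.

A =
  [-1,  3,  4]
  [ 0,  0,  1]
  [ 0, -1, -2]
A Jordan chain for λ = -1 of length 3:
v_1 = (-1, 0, 0)ᵀ
v_2 = (3, 1, -1)ᵀ
v_3 = (0, 1, 0)ᵀ

Let N = A − (-1)·I. We want v_3 with N^3 v_3 = 0 but N^2 v_3 ≠ 0; then v_{j-1} := N · v_j for j = 3, …, 2.

Pick v_3 = (0, 1, 0)ᵀ.
Then v_2 = N · v_3 = (3, 1, -1)ᵀ.
Then v_1 = N · v_2 = (-1, 0, 0)ᵀ.

Sanity check: (A − (-1)·I) v_1 = (0, 0, 0)ᵀ = 0. ✓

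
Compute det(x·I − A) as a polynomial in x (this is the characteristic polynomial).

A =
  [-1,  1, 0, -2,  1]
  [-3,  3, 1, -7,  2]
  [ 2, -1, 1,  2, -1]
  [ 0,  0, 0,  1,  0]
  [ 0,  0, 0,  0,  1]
x^5 - 5*x^4 + 10*x^3 - 10*x^2 + 5*x - 1

Expanding det(x·I − A) (e.g. by cofactor expansion or by noting that A is similar to its Jordan form J, which has the same characteristic polynomial as A) gives
  χ_A(x) = x^5 - 5*x^4 + 10*x^3 - 10*x^2 + 5*x - 1
which factors as (x - 1)^5. The eigenvalues (with algebraic multiplicities) are λ = 1 with multiplicity 5.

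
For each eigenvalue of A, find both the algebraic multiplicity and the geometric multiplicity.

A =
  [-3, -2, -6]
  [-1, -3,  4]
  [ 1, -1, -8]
λ = -5: alg = 2, geom = 1; λ = -4: alg = 1, geom = 1

Step 1 — factor the characteristic polynomial to read off the algebraic multiplicities:
  χ_A(x) = (x + 4)*(x + 5)^2

Step 2 — compute geometric multiplicities via the rank-nullity identity g(λ) = n − rank(A − λI):
  rank(A − (-5)·I) = 2, so dim ker(A − (-5)·I) = n − 2 = 1
  rank(A − (-4)·I) = 2, so dim ker(A − (-4)·I) = n − 2 = 1

Summary:
  λ = -5: algebraic multiplicity = 2, geometric multiplicity = 1
  λ = -4: algebraic multiplicity = 1, geometric multiplicity = 1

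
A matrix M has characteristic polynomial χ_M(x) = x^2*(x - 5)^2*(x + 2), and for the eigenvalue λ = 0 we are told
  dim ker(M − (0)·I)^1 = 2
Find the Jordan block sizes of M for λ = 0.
Block sizes for λ = 0: [1, 1]

From the dimensions of kernels of powers, the number of Jordan blocks of size at least j is d_j − d_{j−1} where d_j = dim ker(N^j) (with d_0 = 0). Computing the differences gives [2].
The number of blocks of size exactly k is (#blocks of size ≥ k) − (#blocks of size ≥ k + 1), so the partition is: 2 block(s) of size 1.
In nonincreasing order the block sizes are [1, 1].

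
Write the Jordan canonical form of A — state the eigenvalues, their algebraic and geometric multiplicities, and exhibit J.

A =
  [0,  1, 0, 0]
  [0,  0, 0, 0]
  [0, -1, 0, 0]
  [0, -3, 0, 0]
J_2(0) ⊕ J_1(0) ⊕ J_1(0)

The characteristic polynomial is
  det(x·I − A) = x^4

Eigenvalues and multiplicities (the geometric multiplicity of λ is n − rank(A − λI), which equals the number of Jordan blocks for λ):
  λ = 0: algebraic multiplicity = 4, geometric multiplicity = 3

Determining the block sizes for each eigenvalue:
  λ = 0: 3 blocks summing to 4 forces exactly one block of size 2 and the rest size 1 → block sizes [2, 1, 1]

Assembling the blocks gives a Jordan form
J =
  [0, 1, 0, 0]
  [0, 0, 0, 0]
  [0, 0, 0, 0]
  [0, 0, 0, 0]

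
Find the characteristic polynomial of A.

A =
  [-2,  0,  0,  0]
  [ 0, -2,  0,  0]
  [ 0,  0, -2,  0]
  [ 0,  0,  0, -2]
x^4 + 8*x^3 + 24*x^2 + 32*x + 16

Expanding det(x·I − A) (e.g. by cofactor expansion or by noting that A is similar to its Jordan form J, which has the same characteristic polynomial as A) gives
  χ_A(x) = x^4 + 8*x^3 + 24*x^2 + 32*x + 16
which factors as (x + 2)^4. The eigenvalues (with algebraic multiplicities) are λ = -2 with multiplicity 4.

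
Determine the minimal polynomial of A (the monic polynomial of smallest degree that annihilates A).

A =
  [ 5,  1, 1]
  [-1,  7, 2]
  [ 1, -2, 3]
x^3 - 15*x^2 + 75*x - 125

The characteristic polynomial is χ_A(x) = (x - 5)^3, so the eigenvalues are known. The minimal polynomial is
  m_A(x) = Π_λ (x − λ)^{k_λ}
where k_λ is the size of the *largest* Jordan block for λ (equivalently, the smallest k with (A − λI)^k v = 0 for every generalised eigenvector v of λ).

  λ = 5: largest Jordan block has size 3, contributing (x − 5)^3

So m_A(x) = (x - 5)^3 = x^3 - 15*x^2 + 75*x - 125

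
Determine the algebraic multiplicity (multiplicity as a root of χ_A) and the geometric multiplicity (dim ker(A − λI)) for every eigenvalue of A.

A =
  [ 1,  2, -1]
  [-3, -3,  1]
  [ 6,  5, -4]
λ = -2: alg = 3, geom = 1

Step 1 — factor the characteristic polynomial to read off the algebraic multiplicities:
  χ_A(x) = (x + 2)^3

Step 2 — compute geometric multiplicities via the rank-nullity identity g(λ) = n − rank(A − λI):
  rank(A − (-2)·I) = 2, so dim ker(A − (-2)·I) = n − 2 = 1

Summary:
  λ = -2: algebraic multiplicity = 3, geometric multiplicity = 1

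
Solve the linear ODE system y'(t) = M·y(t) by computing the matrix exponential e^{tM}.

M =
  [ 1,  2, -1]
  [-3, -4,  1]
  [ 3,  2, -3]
e^{tM} =
  [3*t*exp(-2*t) + exp(-2*t), 2*t*exp(-2*t), -t*exp(-2*t)]
  [-3*t*exp(-2*t), -2*t*exp(-2*t) + exp(-2*t), t*exp(-2*t)]
  [3*t*exp(-2*t), 2*t*exp(-2*t), -t*exp(-2*t) + exp(-2*t)]

Strategy: write M = P · J · P⁻¹ where J is a Jordan canonical form, so e^{tM} = P · e^{tJ} · P⁻¹, and e^{tJ} can be computed block-by-block.

M has Jordan form
J =
  [-2,  1,  0]
  [ 0, -2,  0]
  [ 0,  0, -2]
(up to reordering of blocks).

Per-block formulas:
  For a 2×2 Jordan block J_2(-2): exp(t · J_2(-2)) = e^(-2t)·(I + t·N), where N is the 2×2 nilpotent shift.
  For a 1×1 block at λ = -2: exp(t · [-2]) = [e^(-2t)].

After assembling e^{tJ} and conjugating by P, we get:

e^{tM} =
  [3*t*exp(-2*t) + exp(-2*t), 2*t*exp(-2*t), -t*exp(-2*t)]
  [-3*t*exp(-2*t), -2*t*exp(-2*t) + exp(-2*t), t*exp(-2*t)]
  [3*t*exp(-2*t), 2*t*exp(-2*t), -t*exp(-2*t) + exp(-2*t)]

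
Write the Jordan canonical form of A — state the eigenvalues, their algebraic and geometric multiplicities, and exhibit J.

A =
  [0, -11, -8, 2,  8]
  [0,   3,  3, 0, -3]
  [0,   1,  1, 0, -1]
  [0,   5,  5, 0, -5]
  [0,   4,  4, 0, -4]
J_3(0) ⊕ J_1(0) ⊕ J_1(0)

The characteristic polynomial is
  det(x·I − A) = x^5

Eigenvalues and multiplicities (the geometric multiplicity of λ is n − rank(A − λI), which equals the number of Jordan blocks for λ):
  λ = 0: algebraic multiplicity = 5, geometric multiplicity = 3

Determining the block sizes for each eigenvalue:
  λ = 0: with am = 5 and gm = 3, the partition is not yet determined (e.g. several partitions of 5 into 3 parts exist). Let N = A − (0)·I. Computing rank(N^1) = 2, rank(N^2) = 1, rank(N^3) = 0; the number of blocks of size ≥ j is rank(N^{j−1}) − rank(N^j), giving [3, 1, 1]. So we have 1 block(s) of size 3, 2 block(s) of size 1 → block sizes [3, 1, 1]

Assembling the blocks gives a Jordan form
J =
  [0, 1, 0, 0, 0]
  [0, 0, 1, 0, 0]
  [0, 0, 0, 0, 0]
  [0, 0, 0, 0, 0]
  [0, 0, 0, 0, 0]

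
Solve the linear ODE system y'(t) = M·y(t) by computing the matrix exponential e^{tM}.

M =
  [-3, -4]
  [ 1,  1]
e^{tM} =
  [-2*t*exp(-t) + exp(-t), -4*t*exp(-t)]
  [t*exp(-t), 2*t*exp(-t) + exp(-t)]

Strategy: write M = P · J · P⁻¹ where J is a Jordan canonical form, so e^{tM} = P · e^{tJ} · P⁻¹, and e^{tJ} can be computed block-by-block.

M has Jordan form
J =
  [-1,  1]
  [ 0, -1]
(up to reordering of blocks).

Per-block formulas:
  For a 2×2 Jordan block J_2(-1): exp(t · J_2(-1)) = e^(-1t)·(I + t·N), where N is the 2×2 nilpotent shift.

After assembling e^{tJ} and conjugating by P, we get:

e^{tM} =
  [-2*t*exp(-t) + exp(-t), -4*t*exp(-t)]
  [t*exp(-t), 2*t*exp(-t) + exp(-t)]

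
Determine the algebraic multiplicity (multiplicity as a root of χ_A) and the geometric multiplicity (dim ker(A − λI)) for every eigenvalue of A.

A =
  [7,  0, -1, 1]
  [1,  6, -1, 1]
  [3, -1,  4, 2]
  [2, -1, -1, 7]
λ = 6: alg = 4, geom = 2

Step 1 — factor the characteristic polynomial to read off the algebraic multiplicities:
  χ_A(x) = (x - 6)^4

Step 2 — compute geometric multiplicities via the rank-nullity identity g(λ) = n − rank(A − λI):
  rank(A − (6)·I) = 2, so dim ker(A − (6)·I) = n − 2 = 2

Summary:
  λ = 6: algebraic multiplicity = 4, geometric multiplicity = 2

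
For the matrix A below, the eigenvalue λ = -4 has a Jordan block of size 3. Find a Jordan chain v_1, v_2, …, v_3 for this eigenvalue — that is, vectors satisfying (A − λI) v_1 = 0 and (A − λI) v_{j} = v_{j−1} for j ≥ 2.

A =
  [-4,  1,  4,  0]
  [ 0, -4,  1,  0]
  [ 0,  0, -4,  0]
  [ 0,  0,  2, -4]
A Jordan chain for λ = -4 of length 3:
v_1 = (1, 0, 0, 0)ᵀ
v_2 = (4, 1, 0, 2)ᵀ
v_3 = (0, 0, 1, 0)ᵀ

Let N = A − (-4)·I. We want v_3 with N^3 v_3 = 0 but N^2 v_3 ≠ 0; then v_{j-1} := N · v_j for j = 3, …, 2.

Pick v_3 = (0, 0, 1, 0)ᵀ.
Then v_2 = N · v_3 = (4, 1, 0, 2)ᵀ.
Then v_1 = N · v_2 = (1, 0, 0, 0)ᵀ.

Sanity check: (A − (-4)·I) v_1 = (0, 0, 0, 0)ᵀ = 0. ✓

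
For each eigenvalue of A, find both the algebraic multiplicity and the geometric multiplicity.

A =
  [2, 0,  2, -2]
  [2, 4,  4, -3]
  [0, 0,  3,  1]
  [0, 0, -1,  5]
λ = 2: alg = 1, geom = 1; λ = 4: alg = 3, geom = 1

Step 1 — factor the characteristic polynomial to read off the algebraic multiplicities:
  χ_A(x) = (x - 4)^3*(x - 2)

Step 2 — compute geometric multiplicities via the rank-nullity identity g(λ) = n − rank(A − λI):
  rank(A − (2)·I) = 3, so dim ker(A − (2)·I) = n − 3 = 1
  rank(A − (4)·I) = 3, so dim ker(A − (4)·I) = n − 3 = 1

Summary:
  λ = 2: algebraic multiplicity = 1, geometric multiplicity = 1
  λ = 4: algebraic multiplicity = 3, geometric multiplicity = 1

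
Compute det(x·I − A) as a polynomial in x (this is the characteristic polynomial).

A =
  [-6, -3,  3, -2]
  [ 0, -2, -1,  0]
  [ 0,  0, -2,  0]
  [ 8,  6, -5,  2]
x^4 + 8*x^3 + 24*x^2 + 32*x + 16

Expanding det(x·I − A) (e.g. by cofactor expansion or by noting that A is similar to its Jordan form J, which has the same characteristic polynomial as A) gives
  χ_A(x) = x^4 + 8*x^3 + 24*x^2 + 32*x + 16
which factors as (x + 2)^4. The eigenvalues (with algebraic multiplicities) are λ = -2 with multiplicity 4.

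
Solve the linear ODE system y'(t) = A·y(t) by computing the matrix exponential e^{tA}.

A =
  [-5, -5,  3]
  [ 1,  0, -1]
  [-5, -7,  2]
e^{tA} =
  [-2*t^2*exp(-t) - 4*t*exp(-t) + exp(-t), -3*t^2*exp(-t) - 5*t*exp(-t), t^2*exp(-t) + 3*t*exp(-t)]
  [t^2*exp(-t) + t*exp(-t), 3*t^2*exp(-t)/2 + t*exp(-t) + exp(-t), -t^2*exp(-t)/2 - t*exp(-t)]
  [-t^2*exp(-t) - 5*t*exp(-t), -3*t^2*exp(-t)/2 - 7*t*exp(-t), t^2*exp(-t)/2 + 3*t*exp(-t) + exp(-t)]

Strategy: write A = P · J · P⁻¹ where J is a Jordan canonical form, so e^{tA} = P · e^{tJ} · P⁻¹, and e^{tJ} can be computed block-by-block.

A has Jordan form
J =
  [-1,  1,  0]
  [ 0, -1,  1]
  [ 0,  0, -1]
(up to reordering of blocks).

Per-block formulas:
  For a 3×3 Jordan block J_3(-1): exp(t · J_3(-1)) = e^(-1t)·(I + t·N + (t^2/2)·N^2), where N is the 3×3 nilpotent shift.

After assembling e^{tJ} and conjugating by P, we get:

e^{tA} =
  [-2*t^2*exp(-t) - 4*t*exp(-t) + exp(-t), -3*t^2*exp(-t) - 5*t*exp(-t), t^2*exp(-t) + 3*t*exp(-t)]
  [t^2*exp(-t) + t*exp(-t), 3*t^2*exp(-t)/2 + t*exp(-t) + exp(-t), -t^2*exp(-t)/2 - t*exp(-t)]
  [-t^2*exp(-t) - 5*t*exp(-t), -3*t^2*exp(-t)/2 - 7*t*exp(-t), t^2*exp(-t)/2 + 3*t*exp(-t) + exp(-t)]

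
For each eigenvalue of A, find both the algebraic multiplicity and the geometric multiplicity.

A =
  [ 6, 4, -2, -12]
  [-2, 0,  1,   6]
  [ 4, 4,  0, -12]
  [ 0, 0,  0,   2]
λ = 2: alg = 4, geom = 3

Step 1 — factor the characteristic polynomial to read off the algebraic multiplicities:
  χ_A(x) = (x - 2)^4

Step 2 — compute geometric multiplicities via the rank-nullity identity g(λ) = n − rank(A − λI):
  rank(A − (2)·I) = 1, so dim ker(A − (2)·I) = n − 1 = 3

Summary:
  λ = 2: algebraic multiplicity = 4, geometric multiplicity = 3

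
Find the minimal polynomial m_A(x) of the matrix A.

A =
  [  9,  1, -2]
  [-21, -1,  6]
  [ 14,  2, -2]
x^2 - 4*x + 4

The characteristic polynomial is χ_A(x) = (x - 2)^3, so the eigenvalues are known. The minimal polynomial is
  m_A(x) = Π_λ (x − λ)^{k_λ}
where k_λ is the size of the *largest* Jordan block for λ (equivalently, the smallest k with (A − λI)^k v = 0 for every generalised eigenvector v of λ).

  λ = 2: largest Jordan block has size 2, contributing (x − 2)^2

So m_A(x) = (x - 2)^2 = x^2 - 4*x + 4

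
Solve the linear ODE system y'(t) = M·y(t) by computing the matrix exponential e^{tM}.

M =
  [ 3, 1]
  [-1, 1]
e^{tM} =
  [t*exp(2*t) + exp(2*t), t*exp(2*t)]
  [-t*exp(2*t), -t*exp(2*t) + exp(2*t)]

Strategy: write M = P · J · P⁻¹ where J is a Jordan canonical form, so e^{tM} = P · e^{tJ} · P⁻¹, and e^{tJ} can be computed block-by-block.

M has Jordan form
J =
  [2, 1]
  [0, 2]
(up to reordering of blocks).

Per-block formulas:
  For a 2×2 Jordan block J_2(2): exp(t · J_2(2)) = e^(2t)·(I + t·N), where N is the 2×2 nilpotent shift.

After assembling e^{tJ} and conjugating by P, we get:

e^{tM} =
  [t*exp(2*t) + exp(2*t), t*exp(2*t)]
  [-t*exp(2*t), -t*exp(2*t) + exp(2*t)]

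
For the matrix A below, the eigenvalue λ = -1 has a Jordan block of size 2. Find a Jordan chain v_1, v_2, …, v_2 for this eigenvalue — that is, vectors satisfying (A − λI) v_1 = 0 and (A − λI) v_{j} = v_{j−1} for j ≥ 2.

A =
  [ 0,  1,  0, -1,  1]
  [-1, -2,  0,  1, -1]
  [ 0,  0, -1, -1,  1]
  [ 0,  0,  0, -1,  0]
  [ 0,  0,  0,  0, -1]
A Jordan chain for λ = -1 of length 2:
v_1 = (1, -1, 0, 0, 0)ᵀ
v_2 = (1, 0, 0, 0, 0)ᵀ

Let N = A − (-1)·I. We want v_2 with N^2 v_2 = 0 but N^1 v_2 ≠ 0; then v_{j-1} := N · v_j for j = 2, …, 2.

Pick v_2 = (1, 0, 0, 0, 0)ᵀ.
Then v_1 = N · v_2 = (1, -1, 0, 0, 0)ᵀ.

Sanity check: (A − (-1)·I) v_1 = (0, 0, 0, 0, 0)ᵀ = 0. ✓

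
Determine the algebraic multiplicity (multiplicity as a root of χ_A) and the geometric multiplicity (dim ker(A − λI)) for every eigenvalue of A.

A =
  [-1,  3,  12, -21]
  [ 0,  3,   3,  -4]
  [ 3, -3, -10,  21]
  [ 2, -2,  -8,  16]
λ = 2: alg = 4, geom = 2

Step 1 — factor the characteristic polynomial to read off the algebraic multiplicities:
  χ_A(x) = (x - 2)^4

Step 2 — compute geometric multiplicities via the rank-nullity identity g(λ) = n − rank(A − λI):
  rank(A − (2)·I) = 2, so dim ker(A − (2)·I) = n − 2 = 2

Summary:
  λ = 2: algebraic multiplicity = 4, geometric multiplicity = 2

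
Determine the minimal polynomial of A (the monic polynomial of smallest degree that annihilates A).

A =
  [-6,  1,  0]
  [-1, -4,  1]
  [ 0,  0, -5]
x^3 + 15*x^2 + 75*x + 125

The characteristic polynomial is χ_A(x) = (x + 5)^3, so the eigenvalues are known. The minimal polynomial is
  m_A(x) = Π_λ (x − λ)^{k_λ}
where k_λ is the size of the *largest* Jordan block for λ (equivalently, the smallest k with (A − λI)^k v = 0 for every generalised eigenvector v of λ).

  λ = -5: largest Jordan block has size 3, contributing (x + 5)^3

So m_A(x) = (x + 5)^3 = x^3 + 15*x^2 + 75*x + 125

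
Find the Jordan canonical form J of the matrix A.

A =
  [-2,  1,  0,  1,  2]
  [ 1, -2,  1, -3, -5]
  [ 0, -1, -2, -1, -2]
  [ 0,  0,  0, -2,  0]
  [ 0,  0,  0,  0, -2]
J_3(-2) ⊕ J_1(-2) ⊕ J_1(-2)

The characteristic polynomial is
  det(x·I − A) = x^5 + 10*x^4 + 40*x^3 + 80*x^2 + 80*x + 32 = (x + 2)^5

Eigenvalues and multiplicities (the geometric multiplicity of λ is n − rank(A − λI), which equals the number of Jordan blocks for λ):
  λ = -2: algebraic multiplicity = 5, geometric multiplicity = 3

Determining the block sizes for each eigenvalue:
  λ = -2: with am = 5 and gm = 3, the partition is not yet determined (e.g. several partitions of 5 into 3 parts exist). Let N = A − (-2)·I. Computing rank(N^1) = 2, rank(N^2) = 1, rank(N^3) = 0; the number of blocks of size ≥ j is rank(N^{j−1}) − rank(N^j), giving [3, 1, 1]. So we have 1 block(s) of size 3, 2 block(s) of size 1 → block sizes [3, 1, 1]

Assembling the blocks gives a Jordan form
J =
  [-2,  1,  0,  0,  0]
  [ 0, -2,  1,  0,  0]
  [ 0,  0, -2,  0,  0]
  [ 0,  0,  0, -2,  0]
  [ 0,  0,  0,  0, -2]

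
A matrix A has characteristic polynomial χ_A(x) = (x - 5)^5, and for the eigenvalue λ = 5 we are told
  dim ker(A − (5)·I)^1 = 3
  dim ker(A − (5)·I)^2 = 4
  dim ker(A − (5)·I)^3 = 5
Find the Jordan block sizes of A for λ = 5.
Block sizes for λ = 5: [3, 1, 1]

From the dimensions of kernels of powers, the number of Jordan blocks of size at least j is d_j − d_{j−1} where d_j = dim ker(N^j) (with d_0 = 0). Computing the differences gives [3, 1, 1].
The number of blocks of size exactly k is (#blocks of size ≥ k) − (#blocks of size ≥ k + 1), so the partition is: 2 block(s) of size 1, 1 block(s) of size 3.
In nonincreasing order the block sizes are [3, 1, 1].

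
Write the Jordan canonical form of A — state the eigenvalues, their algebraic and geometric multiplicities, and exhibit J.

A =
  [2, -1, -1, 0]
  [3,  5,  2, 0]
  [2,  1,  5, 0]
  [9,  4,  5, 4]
J_3(4) ⊕ J_1(4)

The characteristic polynomial is
  det(x·I − A) = x^4 - 16*x^3 + 96*x^2 - 256*x + 256 = (x - 4)^4

Eigenvalues and multiplicities (the geometric multiplicity of λ is n − rank(A − λI), which equals the number of Jordan blocks for λ):
  λ = 4: algebraic multiplicity = 4, geometric multiplicity = 2

Determining the block sizes for each eigenvalue:
  λ = 4: with am = 4 and gm = 2, the partition is not yet determined (e.g. several partitions of 4 into 2 parts exist). Let N = A − (4)·I. Computing rank(N^1) = 2, rank(N^2) = 1, rank(N^3) = 0; the number of blocks of size ≥ j is rank(N^{j−1}) − rank(N^j), giving [2, 1, 1]. So we have 1 block(s) of size 3, 1 block(s) of size 1 → block sizes [3, 1]

Assembling the blocks gives a Jordan form
J =
  [4, 1, 0, 0]
  [0, 4, 1, 0]
  [0, 0, 4, 0]
  [0, 0, 0, 4]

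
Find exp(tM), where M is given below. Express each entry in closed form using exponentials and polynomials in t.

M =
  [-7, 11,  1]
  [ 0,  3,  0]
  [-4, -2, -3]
e^{tM} =
  [-2*t*exp(-5*t) + exp(-5*t), 3*t*exp(-5*t) + exp(3*t) - exp(-5*t), t*exp(-5*t)]
  [0, exp(3*t), 0]
  [-4*t*exp(-5*t), 6*t*exp(-5*t) - exp(3*t) + exp(-5*t), 2*t*exp(-5*t) + exp(-5*t)]

Strategy: write M = P · J · P⁻¹ where J is a Jordan canonical form, so e^{tM} = P · e^{tJ} · P⁻¹, and e^{tJ} can be computed block-by-block.

M has Jordan form
J =
  [-5,  1, 0]
  [ 0, -5, 0]
  [ 0,  0, 3]
(up to reordering of blocks).

Per-block formulas:
  For a 2×2 Jordan block J_2(-5): exp(t · J_2(-5)) = e^(-5t)·(I + t·N), where N is the 2×2 nilpotent shift.
  For a 1×1 block at λ = 3: exp(t · [3]) = [e^(3t)].

After assembling e^{tJ} and conjugating by P, we get:

e^{tM} =
  [-2*t*exp(-5*t) + exp(-5*t), 3*t*exp(-5*t) + exp(3*t) - exp(-5*t), t*exp(-5*t)]
  [0, exp(3*t), 0]
  [-4*t*exp(-5*t), 6*t*exp(-5*t) - exp(3*t) + exp(-5*t), 2*t*exp(-5*t) + exp(-5*t)]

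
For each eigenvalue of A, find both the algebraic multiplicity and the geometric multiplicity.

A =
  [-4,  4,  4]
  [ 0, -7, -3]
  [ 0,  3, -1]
λ = -4: alg = 3, geom = 2

Step 1 — factor the characteristic polynomial to read off the algebraic multiplicities:
  χ_A(x) = (x + 4)^3

Step 2 — compute geometric multiplicities via the rank-nullity identity g(λ) = n − rank(A − λI):
  rank(A − (-4)·I) = 1, so dim ker(A − (-4)·I) = n − 1 = 2

Summary:
  λ = -4: algebraic multiplicity = 3, geometric multiplicity = 2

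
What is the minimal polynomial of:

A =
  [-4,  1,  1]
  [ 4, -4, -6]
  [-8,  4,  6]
x^3 + 2*x^2 - 4*x - 8

The characteristic polynomial is χ_A(x) = (x - 2)*(x + 2)^2, so the eigenvalues are known. The minimal polynomial is
  m_A(x) = Π_λ (x − λ)^{k_λ}
where k_λ is the size of the *largest* Jordan block for λ (equivalently, the smallest k with (A − λI)^k v = 0 for every generalised eigenvector v of λ).

  λ = -2: largest Jordan block has size 2, contributing (x + 2)^2
  λ = 2: largest Jordan block has size 1, contributing (x − 2)

So m_A(x) = (x - 2)*(x + 2)^2 = x^3 + 2*x^2 - 4*x - 8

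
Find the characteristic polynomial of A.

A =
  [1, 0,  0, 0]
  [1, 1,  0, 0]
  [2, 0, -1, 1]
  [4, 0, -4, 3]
x^4 - 4*x^3 + 6*x^2 - 4*x + 1

Expanding det(x·I − A) (e.g. by cofactor expansion or by noting that A is similar to its Jordan form J, which has the same characteristic polynomial as A) gives
  χ_A(x) = x^4 - 4*x^3 + 6*x^2 - 4*x + 1
which factors as (x - 1)^4. The eigenvalues (with algebraic multiplicities) are λ = 1 with multiplicity 4.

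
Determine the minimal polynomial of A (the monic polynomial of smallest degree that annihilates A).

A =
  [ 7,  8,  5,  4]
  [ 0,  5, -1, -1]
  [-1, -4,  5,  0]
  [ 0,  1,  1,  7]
x^3 - 18*x^2 + 108*x - 216

The characteristic polynomial is χ_A(x) = (x - 6)^4, so the eigenvalues are known. The minimal polynomial is
  m_A(x) = Π_λ (x − λ)^{k_λ}
where k_λ is the size of the *largest* Jordan block for λ (equivalently, the smallest k with (A − λI)^k v = 0 for every generalised eigenvector v of λ).

  λ = 6: largest Jordan block has size 3, contributing (x − 6)^3

So m_A(x) = (x - 6)^3 = x^3 - 18*x^2 + 108*x - 216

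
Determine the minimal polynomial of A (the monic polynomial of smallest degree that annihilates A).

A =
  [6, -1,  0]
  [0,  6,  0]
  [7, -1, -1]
x^3 - 11*x^2 + 24*x + 36

The characteristic polynomial is χ_A(x) = (x - 6)^2*(x + 1), so the eigenvalues are known. The minimal polynomial is
  m_A(x) = Π_λ (x − λ)^{k_λ}
where k_λ is the size of the *largest* Jordan block for λ (equivalently, the smallest k with (A − λI)^k v = 0 for every generalised eigenvector v of λ).

  λ = -1: largest Jordan block has size 1, contributing (x + 1)
  λ = 6: largest Jordan block has size 2, contributing (x − 6)^2

So m_A(x) = (x - 6)^2*(x + 1) = x^3 - 11*x^2 + 24*x + 36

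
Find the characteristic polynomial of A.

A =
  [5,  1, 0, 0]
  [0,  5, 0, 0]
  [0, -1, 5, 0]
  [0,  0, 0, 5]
x^4 - 20*x^3 + 150*x^2 - 500*x + 625

Expanding det(x·I − A) (e.g. by cofactor expansion or by noting that A is similar to its Jordan form J, which has the same characteristic polynomial as A) gives
  χ_A(x) = x^4 - 20*x^3 + 150*x^2 - 500*x + 625
which factors as (x - 5)^4. The eigenvalues (with algebraic multiplicities) are λ = 5 with multiplicity 4.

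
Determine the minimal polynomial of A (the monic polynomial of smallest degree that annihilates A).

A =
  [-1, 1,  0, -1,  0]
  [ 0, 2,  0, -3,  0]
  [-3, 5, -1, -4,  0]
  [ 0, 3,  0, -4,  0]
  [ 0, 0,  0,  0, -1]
x^2 + 2*x + 1

The characteristic polynomial is χ_A(x) = (x + 1)^5, so the eigenvalues are known. The minimal polynomial is
  m_A(x) = Π_λ (x − λ)^{k_λ}
where k_λ is the size of the *largest* Jordan block for λ (equivalently, the smallest k with (A − λI)^k v = 0 for every generalised eigenvector v of λ).

  λ = -1: largest Jordan block has size 2, contributing (x + 1)^2

So m_A(x) = (x + 1)^2 = x^2 + 2*x + 1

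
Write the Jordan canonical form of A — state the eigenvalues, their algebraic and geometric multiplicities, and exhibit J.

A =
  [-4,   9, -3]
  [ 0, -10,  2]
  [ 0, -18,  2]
J_2(-4) ⊕ J_1(-4)

The characteristic polynomial is
  det(x·I − A) = x^3 + 12*x^2 + 48*x + 64 = (x + 4)^3

Eigenvalues and multiplicities (the geometric multiplicity of λ is n − rank(A − λI), which equals the number of Jordan blocks for λ):
  λ = -4: algebraic multiplicity = 3, geometric multiplicity = 2

Determining the block sizes for each eigenvalue:
  λ = -4: 2 blocks summing to 3 forces exactly one block of size 2 and the rest size 1 → block sizes [2, 1]

Assembling the blocks gives a Jordan form
J =
  [-4,  1,  0]
  [ 0, -4,  0]
  [ 0,  0, -4]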